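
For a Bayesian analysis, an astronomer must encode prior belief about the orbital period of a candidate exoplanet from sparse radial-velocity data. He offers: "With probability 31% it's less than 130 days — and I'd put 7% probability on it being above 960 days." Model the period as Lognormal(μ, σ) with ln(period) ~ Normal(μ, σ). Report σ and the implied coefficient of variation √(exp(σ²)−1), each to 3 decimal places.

If T ~ Lognormal(μ,σ) then ln T ~ Normal(μ,σ), so the p-quantile of ln T is μ + z_p·σ.
ln(130) = 4.868 and ln(960) = 6.867; z_{0.31} = -0.4959, z_{0.93} = 1.476.
σ = (6.867 − 4.868)/(1.476 − (-0.4959)) = 1.014.
μ = 4.868 − (-0.4959)·1.014 = 5.370.
CV = √(exp(σ²)−1) = √(exp(1.0284)−1) = 1.340.

σ ≈ 1.014, CV ≈ 1.340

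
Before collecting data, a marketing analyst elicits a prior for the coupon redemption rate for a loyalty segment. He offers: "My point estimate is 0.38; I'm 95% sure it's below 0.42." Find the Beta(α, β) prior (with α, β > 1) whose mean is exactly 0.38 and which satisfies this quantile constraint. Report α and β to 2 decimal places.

With mean 0.38 fixed, write α = 0.38s, β = 0.62s where s = α+β.
Need P(θ < 0.42) = 0.95 under Beta(0.38s, 0.62s). Normal approximation: (q−m)/√(m(1−m)/s) ≈ z_{0.95} = 1.64, so s ≈ 0.38·0.62·(1.64)²/(0.42−0.38)² = 398.4.
At s = 398.4: P(θ<0.42) ≈ 0.949. Adjusting to match 0.95 gives s ≈ 404.30.
So α = 0.38·404.30 ≈ 153.63, β = 0.62·404.30 ≈ 250.66.

α ≈ 153.63, β ≈ 250.66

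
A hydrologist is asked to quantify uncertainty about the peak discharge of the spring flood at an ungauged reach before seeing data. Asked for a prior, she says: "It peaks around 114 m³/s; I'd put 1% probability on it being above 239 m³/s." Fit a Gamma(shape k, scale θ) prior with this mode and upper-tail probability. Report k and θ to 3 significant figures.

k ≈ 9.88, θ ≈ 12.8

Gamma(k,θ) with k>1 has mode (k−1)θ, so θ = 114/(k−1).
Need P(X < 239) = 0.99 with θ tied to k this way. Start at k = 2, θ = 114: P(X<239) ≈ 0.619.
Too low — raise k to concentrate. Iterating converges to k ≈ 9.88.
Then θ = 114/(9.88−1) ≈ 12.8.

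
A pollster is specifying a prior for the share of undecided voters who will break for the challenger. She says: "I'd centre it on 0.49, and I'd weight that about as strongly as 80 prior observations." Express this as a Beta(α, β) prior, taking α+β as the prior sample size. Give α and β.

Under the effective-sample-size interpretation, Beta(α, β) has prior mean α/(α+β) and prior sample size α+β.
So α+β = 80 and α/(α+β) = 0.49, giving α = 0.49·80 = 39.2 and β = 80 − 39.2 = 40.8.

α = 39.2, β = 40.8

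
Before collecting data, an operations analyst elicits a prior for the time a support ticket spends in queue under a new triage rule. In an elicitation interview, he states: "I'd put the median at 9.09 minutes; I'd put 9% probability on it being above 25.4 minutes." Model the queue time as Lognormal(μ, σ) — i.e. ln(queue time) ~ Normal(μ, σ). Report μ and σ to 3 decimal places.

μ ≈ 2.207, σ ≈ 0.766

If T ~ Lognormal(μ,σ) then ln T ~ Normal(μ,σ), so the p-quantile of ln T is μ + z_p·σ.
ln(9.09) = 2.207 and ln(25.4) = 3.235; z_{0.5} = 0, z_{0.91} = 1.341.
σ = (3.235 − 2.207)/(1.341 − (0)) = 0.766.
μ = 2.207 − (0)·0.766 = 2.207.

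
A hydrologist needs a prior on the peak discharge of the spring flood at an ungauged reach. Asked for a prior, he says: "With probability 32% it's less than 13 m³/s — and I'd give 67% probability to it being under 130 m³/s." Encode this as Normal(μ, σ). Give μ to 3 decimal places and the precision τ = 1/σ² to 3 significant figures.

For Normal(μ,σ), the p-quantile is μ + z_p·σ. Here z_{0.32} = -0.4677, z_{0.67} = 0.4399.
So 13 = μ − 0.4677σ and 130 = μ + 0.4399σ.
Subtracting: σ = (130 − 13)/(0.4399 − (-0.4677)) = 128.910.
Then μ = 13 − (-0.4677)·128.910 = 73.291.
Precision τ = 1/σ² = 1/128.9² = 6.02e-05.

μ = 73.291, τ = 6.02e-05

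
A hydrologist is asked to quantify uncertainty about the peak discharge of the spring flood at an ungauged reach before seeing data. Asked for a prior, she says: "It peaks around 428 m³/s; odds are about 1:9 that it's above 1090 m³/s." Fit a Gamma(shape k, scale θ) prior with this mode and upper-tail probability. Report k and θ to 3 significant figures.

k ≈ 3.2, θ ≈ 195

Gamma(k,θ) with k>1 has mode (k−1)θ, so θ = 428/(k−1).
Need P(X < 1090) = 0.9 with θ tied to k this way. Start at k = 2, θ = 428: P(X<1090) ≈ 0.722.
Too low — raise k to concentrate. Iterating converges to k ≈ 3.2.
Then θ = 428/(3.2−1) ≈ 195.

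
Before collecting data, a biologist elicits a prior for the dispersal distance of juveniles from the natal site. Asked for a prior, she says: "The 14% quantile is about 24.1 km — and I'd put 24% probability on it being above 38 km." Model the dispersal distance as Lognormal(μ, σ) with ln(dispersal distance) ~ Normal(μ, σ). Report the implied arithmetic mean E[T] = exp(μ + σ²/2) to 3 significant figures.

E[T] ≈ 32.8 km

If T ~ Lognormal(μ,σ) then ln T ~ Normal(μ,σ), so the p-quantile of ln T is μ + z_p·σ.
ln(24.1) = 3.182 and ln(38) = 3.638; z_{0.14} = -1.08, z_{0.76} = 0.7063.
σ = (3.638 − 3.182)/(0.7063 − (-1.08)) = 0.255.
μ = 3.182 − (-1.08)·0.255 = 3.458.
E[T] = exp(μ + σ²/2) = exp(3.458 + 0.0325) = 32.8 km.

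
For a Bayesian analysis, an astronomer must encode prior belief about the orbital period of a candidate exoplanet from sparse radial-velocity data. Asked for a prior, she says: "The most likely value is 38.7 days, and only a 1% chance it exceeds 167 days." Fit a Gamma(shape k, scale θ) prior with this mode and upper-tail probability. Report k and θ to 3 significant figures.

Gamma(k,θ) with k>1 has mode (k−1)θ, so θ = 38.7/(k−1).
Need P(X < 167) = 0.99 with θ tied to k this way. Start at k = 2, θ = 38.7: P(X<167) ≈ 0.929.
Too low — raise k to concentrate. Iterating converges to k ≈ 2.91.
Then θ = 38.7/(2.91−1) ≈ 20.2.

k ≈ 2.91, θ ≈ 20.2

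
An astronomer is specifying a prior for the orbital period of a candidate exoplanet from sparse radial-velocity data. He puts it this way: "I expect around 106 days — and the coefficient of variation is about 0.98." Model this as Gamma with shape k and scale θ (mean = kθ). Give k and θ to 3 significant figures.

k ≈ 1.04, θ ≈ 102

For Gamma(k, scale θ): mean = kθ, variance = kθ², so CV = 1/√k.
CV = 0.98, hence k = 1/CV² = 1.04.
Then θ = mean/k = 106/1.04 = 102.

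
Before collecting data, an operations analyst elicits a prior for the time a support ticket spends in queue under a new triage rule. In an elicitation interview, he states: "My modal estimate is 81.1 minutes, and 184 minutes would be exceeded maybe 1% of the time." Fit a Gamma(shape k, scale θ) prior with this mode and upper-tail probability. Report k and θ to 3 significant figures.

Gamma(k,θ) with k>1 has mode (k−1)θ, so θ = 81.1/(k−1).
Need P(X < 184) = 0.99 with θ tied to k this way. Start at k = 2, θ = 81.1: P(X<184) ≈ 0.662.
Too low — raise k to concentrate. Iterating converges to k ≈ 8.14.
Then θ = 81.1/(8.14−1) ≈ 11.4.

k ≈ 8.14, θ ≈ 11.4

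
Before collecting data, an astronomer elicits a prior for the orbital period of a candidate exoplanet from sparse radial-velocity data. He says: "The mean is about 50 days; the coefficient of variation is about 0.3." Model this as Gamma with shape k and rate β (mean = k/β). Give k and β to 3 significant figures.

For Gamma(k, rate β): mean = k/β, variance = k/β², so CV = 1/√k.
CV = 0.3, hence k = 1/CV² = 11.1.
Then β = k/mean = 11.1/50 = 0.222.

k ≈ 11.1, β ≈ 0.222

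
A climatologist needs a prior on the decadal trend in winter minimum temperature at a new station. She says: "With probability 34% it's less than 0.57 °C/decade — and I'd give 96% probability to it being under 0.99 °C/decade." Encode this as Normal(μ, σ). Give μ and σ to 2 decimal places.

For Normal(μ,σ), the p-quantile is μ + z_p·σ. Here z_{0.34} = -0.4125, z_{0.96} = 1.751.
So 0.57 = μ − 0.4125σ and 0.99 = μ + 1.751σ.
Subtracting: σ = (0.99 − 0.57)/(1.751 − (-0.4125)) = 0.19.
Then μ = 0.57 − (-0.4125)·0.19 = 0.65.

μ = 0.65, σ = 0.19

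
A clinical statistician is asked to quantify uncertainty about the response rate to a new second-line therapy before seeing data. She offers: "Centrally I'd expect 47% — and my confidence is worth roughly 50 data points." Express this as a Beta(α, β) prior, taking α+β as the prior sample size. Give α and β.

Under the effective-sample-size interpretation, Beta(α, β) has prior mean α/(α+β) and prior sample size α+β.
So α+β = 50 and α/(α+β) = 0.47, giving α = 0.47·50 = 23.5 and β = 50 − 23.5 = 26.5.

α = 23.5, β = 26.5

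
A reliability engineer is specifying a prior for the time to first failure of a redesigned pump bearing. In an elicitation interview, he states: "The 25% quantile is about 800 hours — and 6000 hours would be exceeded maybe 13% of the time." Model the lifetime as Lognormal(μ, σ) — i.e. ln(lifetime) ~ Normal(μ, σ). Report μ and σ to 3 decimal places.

μ ≈ 7.439, σ ≈ 1.119

If T ~ Lognormal(μ,σ) then ln T ~ Normal(μ,σ), so the p-quantile of ln T is μ + z_p·σ.
ln(800) = 6.685 and ln(6000) = 8.7; z_{0.25} = -0.6745, z_{0.87} = 1.126.
σ = (8.7 − 6.685)/(1.126 − (-0.6745)) = 1.119.
μ = 6.685 − (-0.6745)·1.119 = 7.439.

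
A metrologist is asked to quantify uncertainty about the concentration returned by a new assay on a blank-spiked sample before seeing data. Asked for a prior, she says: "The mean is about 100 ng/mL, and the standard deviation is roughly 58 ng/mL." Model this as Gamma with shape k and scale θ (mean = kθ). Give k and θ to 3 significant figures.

k ≈ 2.97, θ ≈ 33.6

For Gamma(k, scale θ): mean = kθ, variance = kθ², so CV = 1/√k.
CV = SD/mean = 58/100 = 0.58, hence k = 1/CV² = 2.97.
Then θ = mean/k = 100/2.97 = 33.6.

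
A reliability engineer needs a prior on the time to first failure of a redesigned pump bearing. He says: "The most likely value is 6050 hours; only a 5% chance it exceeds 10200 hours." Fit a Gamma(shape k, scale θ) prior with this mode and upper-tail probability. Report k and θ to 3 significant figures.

Gamma(k,θ) with k>1 has mode (k−1)θ, so θ = 6050/(k−1).
Need P(X < 10200) = 0.95 with θ tied to k this way. Start at k = 2, θ = 6050: P(X<10200) ≈ 0.502.
Too low — raise k to concentrate. Iterating converges to k ≈ 11.2.
Then θ = 6050/(11.2−1) ≈ 591.

k ≈ 11.2, θ ≈ 591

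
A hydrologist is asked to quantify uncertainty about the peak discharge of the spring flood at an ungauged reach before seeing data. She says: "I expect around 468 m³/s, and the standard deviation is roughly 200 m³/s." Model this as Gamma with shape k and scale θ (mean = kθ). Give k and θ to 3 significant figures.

k ≈ 5.48, θ ≈ 85.5

For Gamma(k, scale θ): mean = kθ, variance = kθ², so CV = 1/√k.
CV = SD/mean = 200/468 = 0.4274, hence k = 1/CV² = 5.48.
Then θ = mean/k = 468/5.48 = 85.5.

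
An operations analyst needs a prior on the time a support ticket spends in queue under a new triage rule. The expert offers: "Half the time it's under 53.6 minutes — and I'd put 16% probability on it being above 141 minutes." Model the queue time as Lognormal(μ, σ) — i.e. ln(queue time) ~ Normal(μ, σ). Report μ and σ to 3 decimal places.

If T ~ Lognormal(μ,σ) then ln T ~ Normal(μ,σ), so the p-quantile of ln T is μ + z_p·σ.
ln(53.6) = 3.982 and ln(141) = 4.949; z_{0.5} = 0, z_{0.84} = 0.9945.
σ = (4.949 − 3.982)/(0.9945 − (0)) = 0.973.
μ = 3.982 − (0)·0.973 = 3.982.

μ ≈ 3.982, σ ≈ 0.973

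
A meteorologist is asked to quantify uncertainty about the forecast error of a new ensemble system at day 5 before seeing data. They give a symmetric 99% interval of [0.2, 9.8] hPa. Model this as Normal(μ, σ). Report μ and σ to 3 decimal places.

A symmetric 99% interval runs μ ± z·σ with z = 2.576.
Half-width = 4.8, so σ = 4.8/2.576 = 1.863.
μ is the interval midpoint, 5.000.

μ = 5.000, σ = 1.863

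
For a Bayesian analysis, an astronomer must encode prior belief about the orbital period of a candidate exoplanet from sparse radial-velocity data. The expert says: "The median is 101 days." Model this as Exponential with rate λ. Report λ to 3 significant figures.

Exponential median = ln 2 / λ, so λ = ln 2 / 101.0 = 0.00686.

λ ≈ 0.00686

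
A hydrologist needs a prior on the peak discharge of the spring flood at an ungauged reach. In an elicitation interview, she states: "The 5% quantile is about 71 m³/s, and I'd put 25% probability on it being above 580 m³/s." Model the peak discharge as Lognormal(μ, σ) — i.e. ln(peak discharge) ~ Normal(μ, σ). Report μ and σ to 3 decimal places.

If T ~ Lognormal(μ,σ) then ln T ~ Normal(μ,σ), so the p-quantile of ln T is μ + z_p·σ.
ln(71) = 4.263 and ln(580) = 6.363; z_{0.05} = -1.645, z_{0.75} = 0.6745.
σ = (6.363 − 4.263)/(0.6745 − (-1.645)) = 0.906.
μ = 4.263 − (-1.645)·0.906 = 5.752.

μ ≈ 5.752, σ ≈ 0.906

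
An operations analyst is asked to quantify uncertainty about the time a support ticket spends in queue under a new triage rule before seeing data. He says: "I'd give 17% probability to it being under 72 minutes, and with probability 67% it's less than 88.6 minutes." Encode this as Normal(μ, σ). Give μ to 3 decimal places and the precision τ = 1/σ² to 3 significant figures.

μ = 83.362, τ = 0.00705

The p-quantile of Normal(μ,σ) is μ + z_p·σ, with z_{0.17} = -0.9542 and z_{0.67} = 0.4399.
Eliminate σ: μ = (z₂·x₁ − z₁·x₂)/(z₂ − z₁) = (0.4399·72 − (-0.9542)·88.6)/1.394 = 83.362.
Then σ = (x₂ − x₁)/(z₂ − z₁) = (88.6 − 72)/1.394 = 11.908.
Precision τ = 1/σ² = 1/11.91² = 0.00705.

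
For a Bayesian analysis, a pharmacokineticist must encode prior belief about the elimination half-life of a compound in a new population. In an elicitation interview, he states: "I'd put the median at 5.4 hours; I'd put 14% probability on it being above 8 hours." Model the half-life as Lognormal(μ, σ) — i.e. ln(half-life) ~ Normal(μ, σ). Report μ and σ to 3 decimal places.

If T ~ Lognormal(μ,σ) then ln T ~ Normal(μ,σ), so the p-quantile of ln T is μ + z_p·σ.
ln(5.4) = 1.686 and ln(8) = 2.079; z_{0.5} = 0, z_{0.86} = 1.08.
σ = (2.079 − 1.686)/(1.08 − (0)) = 0.364.
μ = 1.686 − (0)·0.364 = 1.686.

μ ≈ 1.686, σ ≈ 0.364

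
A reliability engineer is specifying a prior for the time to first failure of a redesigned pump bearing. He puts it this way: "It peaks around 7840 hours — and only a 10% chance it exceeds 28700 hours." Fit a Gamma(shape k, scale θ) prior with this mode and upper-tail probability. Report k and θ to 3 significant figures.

Gamma(k,θ) with k>1 has mode (k−1)θ, so θ = 7840/(k−1).
Need P(X < 28700) = 0.9 with θ tied to k this way. Start at k = 2, θ = 7840: P(X<28700) ≈ 0.880.
Too low — raise k to concentrate. Iterating converges to k ≈ 2.11.
Then θ = 7840/(2.11−1) ≈ 7090.

k ≈ 2.11, θ ≈ 7090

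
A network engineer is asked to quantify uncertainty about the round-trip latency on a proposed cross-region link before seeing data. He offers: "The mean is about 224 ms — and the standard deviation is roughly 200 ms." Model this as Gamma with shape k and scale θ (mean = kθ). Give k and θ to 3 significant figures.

k ≈ 1.25, θ ≈ 179

For Gamma(k, scale θ): mean = kθ, variance = kθ², so CV = 1/√k.
CV = SD/mean = 200/224 = 0.8929, hence k = 1/CV² = 1.25.
Then θ = mean/k = 224/1.25 = 179.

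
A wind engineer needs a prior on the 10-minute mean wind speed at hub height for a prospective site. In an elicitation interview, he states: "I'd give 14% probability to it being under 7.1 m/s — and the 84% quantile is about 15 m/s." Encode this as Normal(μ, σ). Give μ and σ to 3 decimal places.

For Normal(μ,σ), the p-quantile is μ + z_p·σ. Here z_{0.14} = -1.08, z_{0.84} = 0.9945.
So 7.1 = μ − 1.08σ and 15 = μ + 0.9945σ.
Subtracting: σ = (15 − 7.1)/(0.9945 − (-1.08)) = 3.808.
Then μ = 7.1 − (-1.08)·3.808 = 11.213.

μ = 11.213, σ = 3.808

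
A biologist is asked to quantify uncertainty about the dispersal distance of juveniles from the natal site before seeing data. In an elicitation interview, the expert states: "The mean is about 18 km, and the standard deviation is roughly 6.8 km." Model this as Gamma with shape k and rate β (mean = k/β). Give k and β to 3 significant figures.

For Gamma(k, rate β): mean = k/β, variance = k/β², so CV = 1/√k.
CV = SD/mean = 6.8/18 = 0.3778, hence k = 1/CV² = 7.01.
Then β = k/mean = 7.01/18 = 0.389.

k ≈ 7.01, β ≈ 0.389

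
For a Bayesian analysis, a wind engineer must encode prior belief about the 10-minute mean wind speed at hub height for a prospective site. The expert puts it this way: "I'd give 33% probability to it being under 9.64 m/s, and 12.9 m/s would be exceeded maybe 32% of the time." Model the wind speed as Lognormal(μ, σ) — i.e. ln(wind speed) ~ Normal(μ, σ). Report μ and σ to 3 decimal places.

μ ≈ 2.407, σ ≈ 0.321

If T ~ Lognormal(μ,σ) then ln T ~ Normal(μ,σ), so the p-quantile of ln T is μ + z_p·σ.
ln(9.64) = 2.266 and ln(12.9) = 2.557; z_{0.33} = -0.4399, z_{0.68} = 0.4677.
σ = (2.557 − 2.266)/(0.4677 − (-0.4399)) = 0.321.
μ = 2.266 − (-0.4399)·0.321 = 2.407.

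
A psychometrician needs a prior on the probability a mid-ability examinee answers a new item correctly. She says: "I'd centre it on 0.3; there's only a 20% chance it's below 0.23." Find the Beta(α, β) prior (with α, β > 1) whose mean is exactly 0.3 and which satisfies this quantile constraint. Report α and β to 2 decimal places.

α ≈ 9.38, β ≈ 21.89

With mean 0.3 fixed, write α = 0.3s, β = 0.7s where s = α+β.
Need P(θ < 0.23) = 0.2 under Beta(0.3s, 0.7s). Normal approximation: (q−m)/√(m(1−m)/s) ≈ z_{0.2} = -0.842, so s ≈ 0.3·0.7·(-0.842)²/(0.23−0.3)² = 30.4.
At s = 30.4: P(θ<0.23) ≈ 0.204. Adjusting to match 0.2 gives s ≈ 31.28.
So α = 0.3·31.28 ≈ 9.38, β = 0.7·31.28 ≈ 21.89.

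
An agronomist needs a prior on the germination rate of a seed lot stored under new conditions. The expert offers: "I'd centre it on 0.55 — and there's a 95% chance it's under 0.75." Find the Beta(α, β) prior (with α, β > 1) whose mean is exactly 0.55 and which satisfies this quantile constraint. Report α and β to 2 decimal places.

With mean 0.55 fixed, write α = 0.55s, β = 0.45s where s = α+β.
Need P(θ < 0.75) = 0.95 under Beta(0.55s, 0.45s). Normal approximation: (q−m)/√(m(1−m)/s) ≈ z_{0.95} = 1.64, so s ≈ 0.55·0.45·(1.64)²/(0.75−0.55)² = 16.7.
At s = 16.7: P(θ<0.75) ≈ 0.958. Adjusting to match 0.95 gives s ≈ 15.19.
So α = 0.55·15.19 ≈ 8.36, β = 0.45·15.19 ≈ 6.84.

α ≈ 8.36, β ≈ 6.84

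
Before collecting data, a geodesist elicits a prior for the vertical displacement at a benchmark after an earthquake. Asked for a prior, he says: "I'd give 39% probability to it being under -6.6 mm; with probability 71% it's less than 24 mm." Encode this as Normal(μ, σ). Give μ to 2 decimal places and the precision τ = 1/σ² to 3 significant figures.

μ = 3.66, τ = 0.000741

For Normal(μ,σ), the p-quantile is μ + z_p·σ. Here z_{0.39} = -0.2793, z_{0.71} = 0.5534.
So -6.6 = μ − 0.2793σ and 24 = μ + 0.5534σ.
Subtracting: σ = (24 − -6.6)/(0.5534 − (-0.2793)) = 36.75.
Then μ = -6.6 − (-0.2793)·36.75 = 3.66.
Precision τ = 1/σ² = 1/36.75² = 0.000741.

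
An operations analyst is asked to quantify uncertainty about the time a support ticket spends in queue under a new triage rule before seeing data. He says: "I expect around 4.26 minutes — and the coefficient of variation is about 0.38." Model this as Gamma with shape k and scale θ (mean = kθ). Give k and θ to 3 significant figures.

k ≈ 6.93, θ ≈ 0.615

For Gamma(k, scale θ): mean = kθ, variance = kθ², so CV = 1/√k.
CV = 0.38, hence k = 1/CV² = 6.93.
Then θ = mean/k = 4.26/6.93 = 0.615.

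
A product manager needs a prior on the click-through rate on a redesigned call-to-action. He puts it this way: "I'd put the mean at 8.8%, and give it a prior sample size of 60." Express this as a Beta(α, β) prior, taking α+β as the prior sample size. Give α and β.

Under the effective-sample-size interpretation, Beta(α, β) has prior mean α/(α+β) and prior sample size α+β.
So α+β = 60 and α/(α+β) = 0.088, giving α = 0.088·60 = 5.28 and β = 60 − 5.28 = 54.72.

α = 5.28, β = 54.72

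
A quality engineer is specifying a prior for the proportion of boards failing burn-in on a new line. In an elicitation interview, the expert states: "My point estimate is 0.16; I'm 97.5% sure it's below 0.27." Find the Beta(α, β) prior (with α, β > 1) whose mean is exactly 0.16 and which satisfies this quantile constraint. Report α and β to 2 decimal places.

With mean 0.16 fixed, write α = 0.16s, β = 0.84s where s = α+β.
Need P(θ < 0.27) = 0.975 under Beta(0.16s, 0.84s). Normal approximation: (q−m)/√(m(1−m)/s) ≈ z_{0.975} = 1.96, so s ≈ 0.16·0.84·(1.96)²/(0.27−0.16)² = 42.7.
At s = 42.7: P(θ<0.27) ≈ 0.963. Adjusting to match 0.975 gives s ≈ 52.06.
So α = 0.16·52.06 ≈ 8.33, β = 0.84·52.06 ≈ 43.73.

α ≈ 8.33, β ≈ 43.73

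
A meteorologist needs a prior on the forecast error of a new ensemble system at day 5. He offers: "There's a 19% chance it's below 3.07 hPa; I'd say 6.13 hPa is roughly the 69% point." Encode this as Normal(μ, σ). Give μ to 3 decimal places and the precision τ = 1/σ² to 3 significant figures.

μ = 5.026, τ = 0.202

For Normal(μ,σ), the p-quantile is μ + z_p·σ. Here z_{0.19} = -0.8779, z_{0.69} = 0.4959.
So 3.07 = μ − 0.8779σ and 6.13 = μ + 0.4959σ.
Subtracting: σ = (6.13 − 3.07)/(0.4959 − (-0.8779)) = 2.227.
Then μ = 3.07 − (-0.8779)·2.227 = 5.026.
Precision τ = 1/σ² = 1/2.227² = 0.202.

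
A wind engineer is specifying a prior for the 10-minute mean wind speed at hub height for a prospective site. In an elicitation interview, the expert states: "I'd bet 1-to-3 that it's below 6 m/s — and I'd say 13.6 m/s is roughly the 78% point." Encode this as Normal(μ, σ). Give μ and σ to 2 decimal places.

For Normal(μ,σ), the p-quantile is μ + z_p·σ. Here z_{0.25} = -0.6745, z_{0.78} = 0.7722.
So 6 = μ − 0.6745σ and 13.6 = μ + 0.7722σ.
Subtracting: σ = (13.6 − 6)/(0.7722 − (-0.6745)) = 5.25.
Then μ = 6 − (-0.6745)·5.25 = 9.54.

μ = 9.54, σ = 5.25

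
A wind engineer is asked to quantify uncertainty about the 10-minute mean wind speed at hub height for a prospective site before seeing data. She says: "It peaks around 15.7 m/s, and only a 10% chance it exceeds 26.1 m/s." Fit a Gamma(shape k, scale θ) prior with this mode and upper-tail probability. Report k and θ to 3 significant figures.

Gamma(k,θ) with k>1 has mode (k−1)θ, so θ = 15.7/(k−1).
Need P(X < 26.1) = 0.9 with θ tied to k this way. Start at k = 2, θ = 15.7: P(X<26.1) ≈ 0.495.
Too low — raise k to concentrate. Iterating converges to k ≈ 8.31.
Then θ = 15.7/(8.31−1) ≈ 2.15.

k ≈ 8.31, θ ≈ 2.15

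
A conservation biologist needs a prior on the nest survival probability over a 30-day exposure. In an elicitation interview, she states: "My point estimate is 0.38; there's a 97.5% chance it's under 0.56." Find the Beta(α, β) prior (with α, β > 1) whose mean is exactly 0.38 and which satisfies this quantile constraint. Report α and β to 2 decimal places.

α ≈ 11.03, β ≈ 17.99

With mean 0.38 fixed, write α = 0.38s, β = 0.62s where s = α+β.
Need P(θ < 0.56) = 0.975 under Beta(0.38s, 0.62s). Normal approximation: (q−m)/√(m(1−m)/s) ≈ z_{0.975} = 1.96, so s ≈ 0.38·0.62·(1.96)²/(0.56−0.38)² = 27.9.
At s = 27.9: P(θ<0.56) ≈ 0.973. Adjusting to match 0.975 gives s ≈ 29.02.
So α = 0.38·29.02 ≈ 11.03, β = 0.62·29.02 ≈ 17.99.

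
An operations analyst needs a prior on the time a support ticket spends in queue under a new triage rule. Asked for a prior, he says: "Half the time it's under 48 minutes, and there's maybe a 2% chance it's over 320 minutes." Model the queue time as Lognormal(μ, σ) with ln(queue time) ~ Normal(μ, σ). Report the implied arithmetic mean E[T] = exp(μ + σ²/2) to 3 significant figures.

E[T] ≈ 73.5 minutes

If T ~ Lognormal(μ,σ) then ln T ~ Normal(μ,σ), so the p-quantile of ln T is μ + z_p·σ.
ln(48) = 3.871 and ln(320) = 5.768; z_{0.5} = 0, z_{0.98} = 2.054.
σ = (5.768 − 3.871)/(2.054 − (0)) = 0.924.
μ = 3.871 − (0)·0.924 = 3.871.
E[T] = exp(μ + σ²/2) = exp(3.871 + 0.4266) = 73.5 minutes.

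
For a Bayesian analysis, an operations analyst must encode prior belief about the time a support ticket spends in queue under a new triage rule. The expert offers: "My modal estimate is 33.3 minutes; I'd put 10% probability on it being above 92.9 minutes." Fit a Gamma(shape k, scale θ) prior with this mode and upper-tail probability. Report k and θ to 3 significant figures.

Gamma(k,θ) with k>1 has mode (k−1)θ, so θ = 33.3/(k−1).
Need P(X < 92.9) = 0.9 with θ tied to k this way. Start at k = 2, θ = 33.3: P(X<92.9) ≈ 0.767.
Too low — raise k to concentrate. Iterating converges to k ≈ 2.82.
Then θ = 33.3/(2.82−1) ≈ 18.3.

k ≈ 2.82, θ ≈ 18.3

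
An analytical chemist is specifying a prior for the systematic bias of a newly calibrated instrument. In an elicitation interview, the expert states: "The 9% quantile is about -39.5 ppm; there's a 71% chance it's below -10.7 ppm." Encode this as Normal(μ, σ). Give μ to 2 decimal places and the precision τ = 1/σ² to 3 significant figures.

For Normal(μ,σ), the p-quantile is μ + z_p·σ. Here z_{0.09} = -1.341, z_{0.71} = 0.5534.
So -39.5 = μ − 1.341σ and -10.7 = μ + 0.5534σ.
Subtracting: σ = (-10.7 − -39.5)/(0.5534 − (-1.341)) = 15.20.
Then μ = -39.5 − (-1.341)·15.20 = -19.11.
Precision τ = 1/σ² = 1/15.2² = 0.00433.

μ = -19.11, τ = 0.00433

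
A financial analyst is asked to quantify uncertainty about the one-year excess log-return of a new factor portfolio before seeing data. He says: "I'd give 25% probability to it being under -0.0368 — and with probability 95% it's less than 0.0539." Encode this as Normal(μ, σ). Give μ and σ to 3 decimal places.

μ = -0.010, σ = 0.039

The p-quantile of Normal(μ,σ) is μ + z_p·σ, with z_{0.25} = -0.6745 and z_{0.95} = 1.645.
Eliminate σ: μ = (z₂·x₁ − z₁·x₂)/(z₂ − z₁) = (1.645·-0.0368 − (-0.6745)·0.0539)/2.319 = -0.010.
Then σ = (x₂ − x₁)/(z₂ − z₁) = (0.0539 − -0.0368)/2.319 = 0.039.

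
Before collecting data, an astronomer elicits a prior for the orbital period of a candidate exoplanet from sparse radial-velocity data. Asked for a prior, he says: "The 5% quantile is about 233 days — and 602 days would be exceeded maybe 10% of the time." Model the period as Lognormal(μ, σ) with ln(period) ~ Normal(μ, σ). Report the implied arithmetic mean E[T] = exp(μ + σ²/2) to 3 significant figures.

E[T] ≈ 419 days

If T ~ Lognormal(μ,σ) then ln T ~ Normal(μ,σ), so the p-quantile of ln T is μ + z_p·σ.
ln(233) = 5.451 and ln(602) = 6.4; z_{0.05} = -1.645, z_{0.9} = 1.282.
σ = (6.4 − 5.451)/(1.282 − (-1.645)) = 0.324.
μ = 5.451 − (-1.645)·0.324 = 5.985.
E[T] = exp(μ + σ²/2) = exp(5.985 + 0.0526) = 419 days.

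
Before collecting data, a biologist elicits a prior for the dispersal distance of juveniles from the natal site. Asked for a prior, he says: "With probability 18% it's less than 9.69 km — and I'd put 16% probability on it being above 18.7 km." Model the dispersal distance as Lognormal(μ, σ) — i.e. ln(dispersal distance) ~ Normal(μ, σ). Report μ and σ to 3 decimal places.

If T ~ Lognormal(μ,σ) then ln T ~ Normal(μ,σ), so the p-quantile of ln T is μ + z_p·σ.
ln(9.69) = 2.271 and ln(18.7) = 2.929; z_{0.18} = -0.9154, z_{0.84} = 0.9945.
σ = (2.929 − 2.271)/(0.9945 − (-0.9154)) = 0.344.
μ = 2.271 − (-0.9154)·0.344 = 2.586.

μ ≈ 2.586, σ ≈ 0.344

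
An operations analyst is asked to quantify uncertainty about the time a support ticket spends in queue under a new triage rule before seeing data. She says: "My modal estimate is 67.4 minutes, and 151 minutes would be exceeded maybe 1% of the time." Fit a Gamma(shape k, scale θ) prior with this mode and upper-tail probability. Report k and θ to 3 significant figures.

k ≈ 8.38, θ ≈ 9.13

Gamma(k,θ) with k>1 has mode (k−1)θ, so θ = 67.4/(k−1).
Need P(X < 151) = 0.99 with θ tied to k this way. Start at k = 2, θ = 67.4: P(X<151) ≈ 0.655.
Too low — raise k to concentrate. Iterating converges to k ≈ 8.38.
Then θ = 67.4/(8.38−1) ≈ 9.13.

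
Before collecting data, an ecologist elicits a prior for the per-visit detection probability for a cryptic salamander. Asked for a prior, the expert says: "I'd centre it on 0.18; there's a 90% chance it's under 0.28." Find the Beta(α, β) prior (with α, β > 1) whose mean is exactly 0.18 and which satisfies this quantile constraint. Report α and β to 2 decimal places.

α ≈ 4.67, β ≈ 21.30

With mean 0.18 fixed, write α = 0.18s, β = 0.82s where s = α+β.
Need P(θ < 0.28) = 0.9 under Beta(0.18s, 0.82s). Normal approximation: (q−m)/√(m(1−m)/s) ≈ z_{0.9} = 1.28, so s ≈ 0.18·0.82·(1.28)²/(0.28−0.18)² = 24.2.
At s = 24.2: P(θ<0.28) ≈ 0.893. Adjusting to match 0.9 gives s ≈ 25.97.
So α = 0.18·25.97 ≈ 4.67, β = 0.82·25.97 ≈ 21.30.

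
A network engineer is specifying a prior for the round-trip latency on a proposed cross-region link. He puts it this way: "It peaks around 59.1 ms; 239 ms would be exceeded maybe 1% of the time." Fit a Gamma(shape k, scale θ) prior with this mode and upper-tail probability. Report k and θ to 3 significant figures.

Gamma(k,θ) with k>1 has mode (k−1)θ, so θ = 59.1/(k−1).
Need P(X < 239) = 0.99 with θ tied to k this way. Start at k = 2, θ = 59.1: P(X<239) ≈ 0.912.
Too low — raise k to concentrate. Iterating converges to k ≈ 3.13.
Then θ = 59.1/(3.13−1) ≈ 27.7.

k ≈ 3.13, θ ≈ 27.7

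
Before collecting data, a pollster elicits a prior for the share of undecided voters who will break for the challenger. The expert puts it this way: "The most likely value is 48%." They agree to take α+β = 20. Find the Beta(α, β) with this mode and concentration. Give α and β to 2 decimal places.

α = 9.64, β = 10.36

For α,β > 1 the Beta mode is (α−1)/(α+β−2). With α+β = 20, the mode is (α−1)/18.
Set (α−1)/18 = 0.48 → α = 1 + 0.48·18 = 9.64.
β = 20 − α = 10.36.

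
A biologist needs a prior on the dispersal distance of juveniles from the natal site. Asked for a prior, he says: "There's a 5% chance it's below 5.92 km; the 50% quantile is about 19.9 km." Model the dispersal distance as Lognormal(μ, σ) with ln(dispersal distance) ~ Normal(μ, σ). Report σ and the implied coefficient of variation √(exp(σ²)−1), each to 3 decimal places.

σ ≈ 0.737, CV ≈ 0.849

If T ~ Lognormal(μ,σ) then ln T ~ Normal(μ,σ), so the p-quantile of ln T is μ + z_p·σ.
ln(5.92) = 1.778 and ln(19.9) = 2.991; z_{0.05} = -1.645, z_{0.5} = 0.
σ = (2.991 − 1.778)/(0 − (-1.645)) = 0.737.
μ = 1.778 − (-1.645)·0.737 = 2.991.
CV = √(exp(σ²)−1) = √(exp(0.5433)−1) = 0.849.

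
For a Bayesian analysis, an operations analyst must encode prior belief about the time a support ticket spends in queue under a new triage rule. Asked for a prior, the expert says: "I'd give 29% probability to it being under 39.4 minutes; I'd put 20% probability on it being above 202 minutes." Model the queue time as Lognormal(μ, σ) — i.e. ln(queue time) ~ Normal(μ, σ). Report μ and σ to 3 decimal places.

μ ≈ 4.322, σ ≈ 1.172

If T ~ Lognormal(μ,σ) then ln T ~ Normal(μ,σ), so the p-quantile of ln T is μ + z_p·σ.
ln(39.4) = 3.674 and ln(202) = 5.308; z_{0.29} = -0.5534, z_{0.8} = 0.8416.
σ = (5.308 − 3.674)/(0.8416 − (-0.5534)) = 1.172.
μ = 3.674 − (-0.5534)·1.172 = 4.322.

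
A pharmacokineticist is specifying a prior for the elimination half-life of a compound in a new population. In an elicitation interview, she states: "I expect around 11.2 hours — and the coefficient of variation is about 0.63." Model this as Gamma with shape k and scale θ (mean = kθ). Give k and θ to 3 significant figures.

k ≈ 2.52, θ ≈ 4.45

For Gamma(k, scale θ): mean = kθ, variance = kθ², so CV = 1/√k.
CV = 0.63, hence k = 1/CV² = 2.52.
Then θ = mean/k = 11.2/2.52 = 4.45.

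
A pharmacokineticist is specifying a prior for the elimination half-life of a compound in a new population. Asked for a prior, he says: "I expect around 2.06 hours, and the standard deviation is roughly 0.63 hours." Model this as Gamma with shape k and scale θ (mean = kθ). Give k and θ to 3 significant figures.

For Gamma(k, scale θ): mean = kθ, variance = kθ², so CV = 1/√k.
CV = SD/mean = 0.63/2.06 = 0.3058, hence k = 1/CV² = 10.7.
Then θ = mean/k = 2.06/10.7 = 0.193.

k ≈ 10.7, θ ≈ 0.193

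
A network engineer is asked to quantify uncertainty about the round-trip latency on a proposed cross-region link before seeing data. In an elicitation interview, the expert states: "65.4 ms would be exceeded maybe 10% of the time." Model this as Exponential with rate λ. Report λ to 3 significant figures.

λ ≈ 0.0352

P(T > 65.4) = e^(−λ·65.4) = 0.1, so λ = −ln(0.1)/65.4 = 0.0352.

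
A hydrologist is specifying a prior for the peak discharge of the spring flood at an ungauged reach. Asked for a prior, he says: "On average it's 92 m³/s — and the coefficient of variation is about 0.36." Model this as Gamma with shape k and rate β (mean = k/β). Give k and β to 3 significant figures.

For Gamma(k, rate β): mean = k/β, variance = k/β², so CV = 1/√k.
CV = 0.36, hence k = 1/CV² = 7.72.
Then β = k/mean = 7.72/92 = 0.0839.

k ≈ 7.72, β ≈ 0.0839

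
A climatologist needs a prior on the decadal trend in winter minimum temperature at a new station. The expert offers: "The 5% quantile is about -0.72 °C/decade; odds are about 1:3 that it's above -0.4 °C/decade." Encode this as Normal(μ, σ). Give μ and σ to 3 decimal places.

μ = -0.493, σ = 0.138

For Normal(μ,σ), the p-quantile is μ + z_p·σ. Here z_{0.05} = -1.645, z_{0.75} = 0.6745.
So -0.72 = μ − 1.645σ and -0.4 = μ + 0.6745σ.
Subtracting: σ = (-0.4 − -0.72)/(0.6745 − (-1.645)) = 0.138.
Then μ = -0.72 − (-1.645)·0.138 = -0.493.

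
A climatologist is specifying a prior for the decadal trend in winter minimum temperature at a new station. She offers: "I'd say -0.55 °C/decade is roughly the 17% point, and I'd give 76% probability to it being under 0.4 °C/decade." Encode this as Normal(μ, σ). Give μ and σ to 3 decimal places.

For Normal(μ,σ), the p-quantile is μ + z_p·σ. Here z_{0.17} = -0.9542, z_{0.76} = 0.7063.
So -0.55 = μ − 0.9542σ and 0.4 = μ + 0.7063σ.
Subtracting: σ = (0.4 − -0.55)/(0.7063 − (-0.9542)) = 0.572.
Then μ = -0.55 − (-0.9542)·0.572 = -0.004.

μ = -0.004, σ = 0.572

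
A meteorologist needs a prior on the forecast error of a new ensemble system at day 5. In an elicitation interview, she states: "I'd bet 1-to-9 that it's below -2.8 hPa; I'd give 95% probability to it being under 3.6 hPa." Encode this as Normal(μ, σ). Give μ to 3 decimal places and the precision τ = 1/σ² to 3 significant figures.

For Normal(μ,σ), the p-quantile is μ + z_p·σ. Here z_{0.1} = -1.282, z_{0.95} = 1.645.
So -2.8 = μ − 1.282σ and 3.6 = μ + 1.645σ.
Subtracting: σ = (3.6 − -2.8)/(1.645 − (-1.282)) = 2.187.
Then μ = -2.8 − (-1.282)·2.187 = 0.003.
Precision τ = 1/σ² = 1/2.187² = 0.209.

μ = 0.003, τ = 0.209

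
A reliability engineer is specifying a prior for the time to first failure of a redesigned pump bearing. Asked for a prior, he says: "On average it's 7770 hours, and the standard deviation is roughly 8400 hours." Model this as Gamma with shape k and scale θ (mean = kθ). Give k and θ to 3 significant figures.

For Gamma(k, scale θ): mean = kθ, variance = kθ², so CV = 1/√k.
CV = SD/mean = 8400/7770 = 1.081, hence k = 1/CV² = 0.856.
Then θ = mean/k = 7770/0.856 = 9080.

k ≈ 0.856, θ ≈ 9080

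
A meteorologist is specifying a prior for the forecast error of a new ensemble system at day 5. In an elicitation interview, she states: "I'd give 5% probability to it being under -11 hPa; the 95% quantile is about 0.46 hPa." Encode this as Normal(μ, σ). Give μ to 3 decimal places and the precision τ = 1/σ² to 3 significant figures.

μ = -5.270, τ = 0.0824

The p-quantile of Normal(μ,σ) is μ + z_p·σ, with z_{0.05} = -1.645 and z_{0.95} = 1.645.
Eliminate σ: μ = (z₂·x₁ − z₁·x₂)/(z₂ − z₁) = (1.645·-11 − (-1.645)·0.46)/3.29 = -5.270.
Then σ = (x₂ − x₁)/(z₂ − z₁) = (0.46 − -11)/3.29 = 3.484.
Precision τ = 1/σ² = 1/3.484² = 0.0824.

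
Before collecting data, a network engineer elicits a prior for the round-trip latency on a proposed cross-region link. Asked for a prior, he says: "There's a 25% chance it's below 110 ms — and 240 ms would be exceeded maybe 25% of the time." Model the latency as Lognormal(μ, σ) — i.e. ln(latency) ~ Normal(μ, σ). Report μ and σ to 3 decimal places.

If T ~ Lognormal(μ,σ) then ln T ~ Normal(μ,σ), so the p-quantile of ln T is μ + z_p·σ.
ln(110) = 4.7 and ln(240) = 5.481; z_{0.25} = -0.6745, z_{0.75} = 0.6745.
σ = (5.481 − 4.7)/(0.6745 − (-0.6745)) = 0.578.
μ = 4.7 − (-0.6745)·0.578 = 5.091.

μ ≈ 5.091, σ ≈ 0.578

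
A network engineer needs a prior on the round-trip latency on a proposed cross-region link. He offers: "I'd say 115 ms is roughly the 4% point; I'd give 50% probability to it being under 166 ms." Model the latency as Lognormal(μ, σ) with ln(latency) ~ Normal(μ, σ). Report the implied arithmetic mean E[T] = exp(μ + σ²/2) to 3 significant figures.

If T ~ Lognormal(μ,σ) then ln T ~ Normal(μ,σ), so the p-quantile of ln T is μ + z_p·σ.
ln(115) = 4.745 and ln(166) = 5.112; z_{0.04} = -1.751, z_{0.5} = 0.
σ = (5.112 − 4.745)/(0 − (-1.751)) = 0.210.
μ = 4.745 − (-1.751)·0.210 = 5.112.
E[T] = exp(μ + σ²/2) = exp(5.112 + 0.0220) = 170 ms.

E[T] ≈ 170 ms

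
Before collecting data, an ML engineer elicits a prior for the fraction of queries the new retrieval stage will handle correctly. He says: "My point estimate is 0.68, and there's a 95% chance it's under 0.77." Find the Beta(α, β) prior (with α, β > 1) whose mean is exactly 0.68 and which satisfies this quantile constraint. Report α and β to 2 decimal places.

With mean 0.68 fixed, write α = 0.68s, β = 0.32s where s = α+β.
Need P(θ < 0.77) = 0.95 under Beta(0.68s, 0.32s). Normal approximation: (q−m)/√(m(1−m)/s) ≈ z_{0.95} = 1.64, so s ≈ 0.68·0.32·(1.64)²/(0.77−0.68)² = 72.7.
At s = 72.7: P(θ<0.77) ≈ 0.957. Adjusting to match 0.95 gives s ≈ 66.94.
So α = 0.68·66.94 ≈ 45.52, β = 0.32·66.94 ≈ 21.42.

α ≈ 45.52, β ≈ 21.42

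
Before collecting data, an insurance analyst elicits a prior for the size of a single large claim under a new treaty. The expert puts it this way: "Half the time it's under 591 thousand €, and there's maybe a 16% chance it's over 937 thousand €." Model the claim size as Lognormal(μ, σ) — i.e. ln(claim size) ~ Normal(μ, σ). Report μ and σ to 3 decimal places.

μ ≈ 6.382, σ ≈ 0.463

If T ~ Lognormal(μ,σ) then ln T ~ Normal(μ,σ), so the p-quantile of ln T is μ + z_p·σ.
ln(591) = 6.382 and ln(937) = 6.843; z_{0.5} = 0, z_{0.84} = 0.9945.
σ = (6.843 − 6.382)/(0.9945 − (0)) = 0.463.
μ = 6.382 − (0)·0.463 = 6.382.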